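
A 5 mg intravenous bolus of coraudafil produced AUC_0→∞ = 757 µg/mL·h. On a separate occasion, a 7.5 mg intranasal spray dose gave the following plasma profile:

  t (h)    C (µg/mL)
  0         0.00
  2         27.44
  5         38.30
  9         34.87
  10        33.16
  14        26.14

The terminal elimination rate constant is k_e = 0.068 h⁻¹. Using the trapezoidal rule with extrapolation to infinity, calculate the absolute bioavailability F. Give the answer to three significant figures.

Trapezoidal AUC_0→14 (intranasal spray):
  [0→2]: (0.00+27.44)/2 × 2 = 27.44
  [2→5]: (27.44+38.30)/2 × 3 = 98.61
  [5→9]: (38.30+34.87)/2 × 4 = 146.34
  [9→10]: (34.87+33.16)/2 × 1 = 34.015
  [10→14]: (33.16+26.14)/2 × 4 = 118.6
  Sum = 425.005 µg/mL·h
Tail: C_last/k_e = 26.14/0.068 = 384.412
AUC_0→∞ (intranasal spray) = 425.005 + 384.412 = 809.417 µg/mL·h
F = (AUC_ev/D_ev)/(AUC_iv/D_iv) = (809.417/7.5)/(757/5) = 107.922/151.4 = 0.7128

F = 0.713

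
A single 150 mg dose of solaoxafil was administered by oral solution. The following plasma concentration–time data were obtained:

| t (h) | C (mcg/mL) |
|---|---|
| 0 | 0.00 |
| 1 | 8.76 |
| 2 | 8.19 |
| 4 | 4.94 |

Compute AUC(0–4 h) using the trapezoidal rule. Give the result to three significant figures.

AUC = 26.0 mcg/mL·h

Trapezoidal AUC_0→4:
  [0→1]: (0.00+8.76)/2 × 1 = 4.38
  [1→2]: (8.76+8.19)/2 × 1 = 8.475
  [2→4]: (8.19+4.94)/2 × 2 = 13.13
  Sum = 25.985 mcg/mL·h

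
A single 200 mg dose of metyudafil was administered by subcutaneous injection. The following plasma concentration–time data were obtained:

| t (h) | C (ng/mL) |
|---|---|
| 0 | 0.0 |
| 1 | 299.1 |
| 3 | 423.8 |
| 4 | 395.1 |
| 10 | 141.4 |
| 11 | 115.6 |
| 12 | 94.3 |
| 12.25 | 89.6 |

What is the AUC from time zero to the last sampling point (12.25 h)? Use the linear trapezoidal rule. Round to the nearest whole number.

Trapezoidal AUC_0→12.25:
  [0→1]: (0.0+299.1)/2 × 1 = 149.55
  [1→3]: (299.1+423.8)/2 × 2 = 722.9
  [3→4]: (423.8+395.1)/2 × 1 = 409.45
  [4→10]: (395.1+141.4)/2 × 6 = 1609.5
  [10→11]: (141.4+115.6)/2 × 1 = 128.5
  [11→12]: (115.6+94.3)/2 × 1 = 104.95
  [12→12.25]: (94.3+89.6)/2 × 0.25 = 22.9875
  Sum = 3147.8375 ng/mL·h

AUC = 3148 ng/mL·h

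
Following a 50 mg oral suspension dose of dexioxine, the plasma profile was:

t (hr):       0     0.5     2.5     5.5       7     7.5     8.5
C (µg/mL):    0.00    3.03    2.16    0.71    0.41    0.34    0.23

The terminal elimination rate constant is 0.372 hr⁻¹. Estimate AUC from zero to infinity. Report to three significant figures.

AUC = 12.2 µg/mL·hr

Trapezoidal AUC_0→8.5:
  [0→0.5]: (0.00+3.03)/2 × 0.5 = 0.7575
  [0.5→2.5]: (3.03+2.16)/2 × 2 = 5.19
  [2.5→5.5]: (2.16+0.71)/2 × 3 = 4.305
  [5.5→7]: (0.71+0.41)/2 × 1.5 = 0.84
  [7→7.5]: (0.41+0.34)/2 × 0.5 = 0.1875
  [7.5→8.5]: (0.34+0.23)/2 × 1 = 0.285
  Sum = 11.565 µg/mL·hr
Extrapolated tail: C_last / k_e = 0.23 / 0.372 = 0.618
AUC_0→∞ = 11.565 + 0.618 = 12.183 µg/mL·hr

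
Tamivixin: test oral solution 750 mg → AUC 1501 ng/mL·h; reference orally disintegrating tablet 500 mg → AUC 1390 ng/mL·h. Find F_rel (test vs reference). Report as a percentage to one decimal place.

F_rel = 72.0%

F_rel = (AUC_test/D_test) / (AUC_ref/D_ref)
      = (1501/750) / (1390/500)
      = 2.00133 / 2.78 = 0.7199 = 71.99%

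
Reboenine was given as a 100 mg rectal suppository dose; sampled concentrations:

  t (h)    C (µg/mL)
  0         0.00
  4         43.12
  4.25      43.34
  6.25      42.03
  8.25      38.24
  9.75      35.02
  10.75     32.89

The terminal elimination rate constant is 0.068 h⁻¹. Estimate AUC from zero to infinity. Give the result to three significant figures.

Trapezoidal AUC_0→10.75:
  [0→4]: (0.00+43.12)/2 × 4 = 86.24
  [4→4.25]: (43.12+43.34)/2 × 0.25 = 10.8075
  [4.25→6.25]: (43.34+42.03)/2 × 2 = 85.37
  [6.25→8.25]: (42.03+38.24)/2 × 2 = 80.27
  [8.25→9.75]: (38.24+35.02)/2 × 1.5 = 54.945
  [9.75→10.75]: (35.02+32.89)/2 × 1 = 33.955
  Sum = 351.5875 µg/mL·h
Extrapolated tail: C_last / k_e = 32.89 / 0.068 = 483.676
AUC_0→∞ = 351.5875 + 483.676 = 835.2635 µg/mL·h

AUC = 835 µg/mL·h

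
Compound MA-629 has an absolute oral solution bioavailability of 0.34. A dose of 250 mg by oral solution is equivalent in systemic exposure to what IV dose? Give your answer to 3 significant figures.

D_iv = 85.0 mg

Systemic exposure from an extravascular dose = F × D_ev, so the equivalent IV dose is F × D_ev.
D_iv = F × D_ev = 0.34 × 250 = 85 mg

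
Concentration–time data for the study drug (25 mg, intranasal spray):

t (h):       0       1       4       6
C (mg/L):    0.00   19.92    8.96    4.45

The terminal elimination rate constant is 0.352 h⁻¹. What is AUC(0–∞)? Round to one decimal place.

AUC = 79.3 mg/L·h

Trapezoidal AUC_0→6:
  [0→1]: (0.00+19.92)/2 × 1 = 9.96
  [1→4]: (19.92+8.96)/2 × 3 = 43.32
  [4→6]: (8.96+4.45)/2 × 2 = 13.41
  Sum = 66.69 mg/L·h
Extrapolated tail: C_last / k_e = 4.45 / 0.352 = 12.642
AUC_0→∞ = 66.69 + 12.642 = 79.332 mg/L·h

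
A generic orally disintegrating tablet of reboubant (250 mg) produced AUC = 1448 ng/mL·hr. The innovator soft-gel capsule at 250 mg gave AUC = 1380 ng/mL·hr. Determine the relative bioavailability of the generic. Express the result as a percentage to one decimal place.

F_rel = (AUC_test/D_test) / (AUC_ref/D_ref)
      = (1448/250) / (1380/250)
      = 5.792 / 5.52 = 1.0493 = 104.93%

F_rel = 104.9%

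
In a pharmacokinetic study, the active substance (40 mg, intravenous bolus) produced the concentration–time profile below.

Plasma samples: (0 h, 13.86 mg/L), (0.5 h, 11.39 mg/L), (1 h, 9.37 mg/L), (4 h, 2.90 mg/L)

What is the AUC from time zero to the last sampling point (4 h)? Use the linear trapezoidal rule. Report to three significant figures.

AUC = 29.9 mg/L·h

Trapezoidal AUC_0→4:
  [0→0.5]: (13.86+11.39)/2 × 0.5 = 6.3125
  [0.5→1]: (11.39+9.37)/2 × 0.5 = 5.19
  [1→4]: (9.37+2.90)/2 × 3 = 18.405
  Sum = 29.9075 mg/L·h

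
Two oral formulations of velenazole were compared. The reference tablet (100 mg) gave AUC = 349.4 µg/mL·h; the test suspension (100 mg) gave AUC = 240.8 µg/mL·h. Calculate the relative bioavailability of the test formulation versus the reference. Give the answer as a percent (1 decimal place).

F_rel = (AUC_test/D_test) / (AUC_ref/D_ref)
      = (240.8/100) / (349.4/100)
      = 2.408 / 3.494 = 0.6892 = 68.92%

F_rel = 68.9%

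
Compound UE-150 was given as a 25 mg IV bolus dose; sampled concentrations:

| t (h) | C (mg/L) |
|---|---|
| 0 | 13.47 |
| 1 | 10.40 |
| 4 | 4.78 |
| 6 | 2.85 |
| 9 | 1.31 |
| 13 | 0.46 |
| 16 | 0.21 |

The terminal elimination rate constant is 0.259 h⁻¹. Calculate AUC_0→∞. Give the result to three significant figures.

AUC = 53.9 mg/L·h

Trapezoidal AUC_0→16:
  [0→1]: (13.47+10.40)/2 × 1 = 11.935
  [1→4]: (10.40+4.78)/2 × 3 = 22.77
  [4→6]: (4.78+2.85)/2 × 2 = 7.63
  [6→9]: (2.85+1.31)/2 × 3 = 6.24
  [9→13]: (1.31+0.46)/2 × 4 = 3.54
  [13→16]: (0.46+0.21)/2 × 3 = 1.005
  Sum = 53.12 mg/L·h
Extrapolated tail: C_last / k_e = 0.21 / 0.259 = 0.811
AUC_0→∞ = 53.12 + 0.811 = 53.931 mg/L·h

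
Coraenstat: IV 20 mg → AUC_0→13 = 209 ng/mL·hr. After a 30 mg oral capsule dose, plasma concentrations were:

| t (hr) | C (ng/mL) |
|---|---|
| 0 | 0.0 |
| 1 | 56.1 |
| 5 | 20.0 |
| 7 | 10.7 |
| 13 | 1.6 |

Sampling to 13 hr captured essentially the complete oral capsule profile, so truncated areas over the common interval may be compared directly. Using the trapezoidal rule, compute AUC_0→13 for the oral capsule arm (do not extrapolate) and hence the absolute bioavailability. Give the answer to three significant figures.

Trapezoidal AUC_0→13 (oral capsule):
  [0→1]: (0.0+56.1)/2 × 1 = 28.05
  [1→5]: (56.1+20.0)/2 × 4 = 152.2
  [5→7]: (20.0+10.7)/2 × 2 = 30.7
  [7→13]: (10.7+1.6)/2 × 6 = 36.9
  Sum = 247.85 ng/mL·hr
F = (AUC_ev/D_ev)/(AUC_iv/D_iv) = (247.85/30)/(209/20) = 8.26167/10.45 = 0.7906

F = 0.791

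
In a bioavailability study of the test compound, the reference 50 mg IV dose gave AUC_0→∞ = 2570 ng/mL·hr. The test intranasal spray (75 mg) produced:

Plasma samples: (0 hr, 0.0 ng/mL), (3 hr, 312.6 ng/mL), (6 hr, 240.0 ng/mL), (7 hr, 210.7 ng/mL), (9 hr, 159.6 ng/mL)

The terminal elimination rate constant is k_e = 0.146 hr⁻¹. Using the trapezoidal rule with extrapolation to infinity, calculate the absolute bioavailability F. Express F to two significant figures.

Trapezoidal AUC_0→9 (intranasal spray):
  [0→3]: (0.0+312.6)/2 × 3 = 468.9
  [3→6]: (312.6+240.0)/2 × 3 = 828.9
  [6→7]: (240.0+210.7)/2 × 1 = 225.35
  [7→9]: (210.7+159.6)/2 × 2 = 370.3
  Sum = 1893.45 ng/mL·hr
Tail: C_last/k_e = 159.6/0.146 = 1093.151
AUC_0→∞ (intranasal spray) = 1893.45 + 1093.151 = 2986.601 ng/mL·hr
F = (AUC_ev/D_ev)/(AUC_iv/D_iv) = (2986.601/75)/(2570/50) = 39.8213/51.4 = 0.7747

F = 0.77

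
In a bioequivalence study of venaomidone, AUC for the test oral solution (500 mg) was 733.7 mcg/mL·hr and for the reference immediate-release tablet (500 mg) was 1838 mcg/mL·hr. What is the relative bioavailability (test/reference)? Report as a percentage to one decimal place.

F_rel = 39.9%

F_rel = (AUC_test/D_test) / (AUC_ref/D_ref)
      = (733.7/500) / (1838/500)
      = 1.4674 / 3.676 = 0.3992 = 39.92%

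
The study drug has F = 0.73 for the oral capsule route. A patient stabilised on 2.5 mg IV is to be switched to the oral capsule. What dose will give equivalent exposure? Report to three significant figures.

For equal systemic exposure: F × D_ev = D_iv
D_ev = D_iv / F = 2.5 / 0.73 = 3.42466 mg

D_oral = 3.42 mg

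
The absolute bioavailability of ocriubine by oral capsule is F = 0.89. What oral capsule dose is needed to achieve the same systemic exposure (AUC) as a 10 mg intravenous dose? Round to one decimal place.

For equal systemic exposure: F × D_ev = D_iv
D_ev = D_iv / F = 10 / 0.89 = 11.236 mg

D_oral = 11.2 mg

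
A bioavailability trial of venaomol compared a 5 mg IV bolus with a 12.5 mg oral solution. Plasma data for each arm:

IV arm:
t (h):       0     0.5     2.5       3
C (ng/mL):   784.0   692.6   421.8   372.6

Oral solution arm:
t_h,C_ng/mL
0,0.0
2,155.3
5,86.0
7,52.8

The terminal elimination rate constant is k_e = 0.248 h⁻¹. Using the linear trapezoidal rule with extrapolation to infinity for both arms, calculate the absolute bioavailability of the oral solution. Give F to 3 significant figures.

F = 0.109

Trapezoidal AUC_0→3 (IV):
  [0→0.5]: (784.0+692.6)/2 × 0.5 = 369.15
  [0.5→2.5]: (692.6+421.8)/2 × 2 = 1114.4
  [2.5→3]: (421.8+372.6)/2 × 0.5 = 198.6
  Sum = 1682.15 ng/mL·h
IV tail: 372.6/0.248 = 1502.419; AUC_iv,0→∞ = 1682.15 + 1502.419 = 3184.569 ng/mL·h
Trapezoidal AUC_0→7 (oral solution):
  [0→2]: (0.0+155.3)/2 × 2 = 155.3
  [2→5]: (155.3+86.0)/2 × 3 = 361.95
  [5→7]: (86.0+52.8)/2 × 2 = 138.8
  Sum = 656.05 ng/mL·h
oral solution tail: 52.8/0.248 = 212.903; AUC_ev,0→∞ = 656.05 + 212.903 = 868.953 ng/mL·h
F = (AUC_ev/D_ev)/(AUC_iv/D_iv) = (868.953/12.5)/(3184.569/5) = 69.51624/636.9138 = 0.1091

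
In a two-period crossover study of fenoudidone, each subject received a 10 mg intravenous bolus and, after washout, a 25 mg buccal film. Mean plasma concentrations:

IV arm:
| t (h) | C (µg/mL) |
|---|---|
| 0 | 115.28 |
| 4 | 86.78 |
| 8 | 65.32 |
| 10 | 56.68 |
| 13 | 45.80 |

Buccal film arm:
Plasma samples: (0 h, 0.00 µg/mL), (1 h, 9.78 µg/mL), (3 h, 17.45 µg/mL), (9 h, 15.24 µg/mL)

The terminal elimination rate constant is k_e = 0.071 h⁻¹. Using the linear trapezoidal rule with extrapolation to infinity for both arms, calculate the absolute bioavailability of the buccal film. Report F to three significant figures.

F = 0.0847

Trapezoidal AUC_0→13 (IV):
  [0→4]: (115.28+86.78)/2 × 4 = 404.12
  [4→8]: (86.78+65.32)/2 × 4 = 304.2
  [8→10]: (65.32+56.68)/2 × 2 = 122.0
  [10→13]: (56.68+45.80)/2 × 3 = 153.72
  Sum = 984.04 µg/mL·h
IV tail: 45.80/0.071 = 645.070; AUC_iv,0→∞ = 984.04 + 645.070 = 1629.11 µg/mL·h
Trapezoidal AUC_0→9 (buccal film):
  [0→1]: (0.00+9.78)/2 × 1 = 4.89
  [1→3]: (9.78+17.45)/2 × 2 = 27.23
  [3→9]: (17.45+15.24)/2 × 6 = 98.07
  Sum = 130.19 µg/mL·h
buccal film tail: 15.24/0.071 = 214.648; AUC_ev,0→∞ = 130.19 + 214.648 = 344.838 µg/mL·h
F = (AUC_ev/D_ev)/(AUC_iv/D_iv) = (344.838/25)/(1629.11/10) = 13.79352/162.911 = 0.0847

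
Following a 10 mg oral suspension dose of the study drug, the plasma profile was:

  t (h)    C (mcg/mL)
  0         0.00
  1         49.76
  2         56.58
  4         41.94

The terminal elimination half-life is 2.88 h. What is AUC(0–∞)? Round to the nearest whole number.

AUC = 351 mcg/mL·h

Trapezoidal AUC_0→4:
  [0→1]: (0.00+49.76)/2 × 1 = 24.88
  [1→2]: (49.76+56.58)/2 × 1 = 53.17
  [2→4]: (56.58+41.94)/2 × 2 = 98.52
  Sum = 176.57 mcg/mL·h
k_e = ln2 / t½ = 0.693147 / 2.88 = 0.2407 h^-1
Extrapolated tail: C_last / k_e = 41.94 / 0.2407 = 174.242
AUC_0→∞ = 176.57 + 174.242 = 350.812 mcg/mL·h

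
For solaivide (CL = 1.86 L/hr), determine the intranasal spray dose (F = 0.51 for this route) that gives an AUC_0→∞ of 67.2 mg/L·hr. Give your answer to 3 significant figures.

Dose = 245 mg

Dose = CL × AUC_0→∞ / F
     = 1.86 × 67.2 / 0.51 = 245.082 mg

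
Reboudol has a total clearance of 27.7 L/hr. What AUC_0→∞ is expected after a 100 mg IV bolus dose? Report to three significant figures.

AUC_0→∞ = Dose_iv / CL
        = 100 / 27.7 = 3.61011 mg/L·hr

AUC = 3.61 mg/L·hr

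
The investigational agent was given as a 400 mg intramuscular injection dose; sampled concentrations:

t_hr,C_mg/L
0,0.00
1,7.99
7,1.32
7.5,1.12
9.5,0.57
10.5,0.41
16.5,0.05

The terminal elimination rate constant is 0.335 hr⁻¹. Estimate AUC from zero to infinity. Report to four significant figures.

Trapezoidal AUC_0→16.5:
  [0→1]: (0.00+7.99)/2 × 1 = 3.995
  [1→7]: (7.99+1.32)/2 × 6 = 27.93
  [7→7.5]: (1.32+1.12)/2 × 0.5 = 0.61
  [7.5→9.5]: (1.12+0.57)/2 × 2 = 1.69
  [9.5→10.5]: (0.57+0.41)/2 × 1 = 0.49
  [10.5→16.5]: (0.41+0.05)/2 × 6 = 1.38
  Sum = 36.095 mg/L·hr
Extrapolated tail: C_last / k_e = 0.05 / 0.335 = 0.149
AUC_0→∞ = 36.095 + 0.149 = 36.244 mg/L·hr

AUC = 36.24 mg/L·hr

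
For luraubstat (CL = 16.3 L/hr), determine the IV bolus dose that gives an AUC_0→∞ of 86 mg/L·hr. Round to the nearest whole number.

Dose_iv = CL × AUC_0→∞
     = 16.3 × 86 = 1401.8 mg

Dose = 1402 mg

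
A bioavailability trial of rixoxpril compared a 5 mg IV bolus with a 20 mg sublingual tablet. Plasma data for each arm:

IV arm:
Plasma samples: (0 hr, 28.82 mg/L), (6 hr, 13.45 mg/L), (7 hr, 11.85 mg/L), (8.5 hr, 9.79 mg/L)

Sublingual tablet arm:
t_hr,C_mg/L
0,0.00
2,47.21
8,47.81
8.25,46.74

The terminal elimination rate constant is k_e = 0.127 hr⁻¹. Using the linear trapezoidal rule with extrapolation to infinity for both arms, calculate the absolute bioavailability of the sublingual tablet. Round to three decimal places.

F = 0.765

Trapezoidal AUC_0→8.5 (IV):
  [0→6]: (28.82+13.45)/2 × 6 = 126.81
  [6→7]: (13.45+11.85)/2 × 1 = 12.65
  [7→8.5]: (11.85+9.79)/2 × 1.5 = 16.23
  Sum = 155.69 mg/L·hr
IV tail: 9.79/0.127 = 77.087; AUC_iv,0→∞ = 155.69 + 77.087 = 232.777 mg/L·hr
Trapezoidal AUC_0→8.25 (sublingual tablet):
  [0→2]: (0.00+47.21)/2 × 2 = 47.21
  [2→8]: (47.21+47.81)/2 × 6 = 285.06
  [8→8.25]: (47.81+46.74)/2 × 0.25 = 11.81875
  Sum = 344.08875 mg/L·hr
sublingual tablet tail: 46.74/0.127 = 368.031; AUC_ev,0→∞ = 344.08875 + 368.031 = 712.11975 mg/L·hr
F = (AUC_ev/D_ev)/(AUC_iv/D_iv) = (712.11975/20)/(232.777/5) = 35.606/46.5554 = 0.7648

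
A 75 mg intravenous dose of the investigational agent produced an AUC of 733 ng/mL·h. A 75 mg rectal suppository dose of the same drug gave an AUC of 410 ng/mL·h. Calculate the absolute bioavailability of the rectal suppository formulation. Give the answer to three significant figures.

F = 0.559

F = (AUC_ev / D_ev) / (AUC_iv / D_iv)
  = (410/75) / (733/75)
  = 5.46667 / 9.77333 = 0.5593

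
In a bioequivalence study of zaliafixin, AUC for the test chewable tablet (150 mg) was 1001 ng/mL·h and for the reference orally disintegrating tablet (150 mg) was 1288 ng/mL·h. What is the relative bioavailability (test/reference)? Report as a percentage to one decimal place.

F_rel = (AUC_test/D_test) / (AUC_ref/D_ref)
      = (1001/150) / (1288/150)
      = 6.67333 / 8.58667 = 0.7772 = 77.72%

F_rel = 77.7%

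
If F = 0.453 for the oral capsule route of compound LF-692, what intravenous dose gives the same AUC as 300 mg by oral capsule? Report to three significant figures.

D_iv = 136 mg

Systemic exposure from an extravascular dose = F × D_ev, so the equivalent IV dose is F × D_ev.
D_iv = F × D_ev = 0.453 × 300 = 135.9 mg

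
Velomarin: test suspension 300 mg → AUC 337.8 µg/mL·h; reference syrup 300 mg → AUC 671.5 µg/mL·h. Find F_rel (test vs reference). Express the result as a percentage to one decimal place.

F_rel = (AUC_test/D_test) / (AUC_ref/D_ref)
      = (337.8/300) / (671.5/300)
      = 1.126 / 2.23833 = 0.5031 = 50.31%

F_rel = 50.3%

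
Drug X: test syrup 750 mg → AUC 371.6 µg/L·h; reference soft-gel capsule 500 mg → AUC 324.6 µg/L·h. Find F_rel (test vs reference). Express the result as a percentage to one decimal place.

F_rel = 76.3%

F_rel = (AUC_test/D_test) / (AUC_ref/D_ref)
      = (371.6/750) / (324.6/500)
      = 0.495467 / 0.6492 = 0.7632 = 76.32%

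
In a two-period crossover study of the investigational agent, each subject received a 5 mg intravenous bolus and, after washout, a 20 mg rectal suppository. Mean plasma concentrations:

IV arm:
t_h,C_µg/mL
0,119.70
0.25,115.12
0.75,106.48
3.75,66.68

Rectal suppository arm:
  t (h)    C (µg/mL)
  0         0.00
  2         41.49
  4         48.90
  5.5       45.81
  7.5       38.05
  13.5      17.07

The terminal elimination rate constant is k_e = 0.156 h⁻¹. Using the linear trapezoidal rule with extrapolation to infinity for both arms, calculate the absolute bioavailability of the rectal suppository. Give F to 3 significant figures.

Trapezoidal AUC_0→3.75 (IV):
  [0→0.25]: (119.70+115.12)/2 × 0.25 = 29.3525
  [0.25→0.75]: (115.12+106.48)/2 × 0.5 = 55.4
  [0.75→3.75]: (106.48+66.68)/2 × 3 = 259.74
  Sum = 344.4925 µg/mL·h
IV tail: 66.68/0.156 = 427.436; AUC_iv,0→∞ = 344.4925 + 427.436 = 771.9285 µg/mL·h
Trapezoidal AUC_0→13.5 (rectal suppository):
  [0→2]: (0.00+41.49)/2 × 2 = 41.49
  [2→4]: (41.49+48.90)/2 × 2 = 90.39
  [4→5.5]: (48.90+45.81)/2 × 1.5 = 71.0325
  [5.5→7.5]: (45.81+38.05)/2 × 2 = 83.86
  [7.5→13.5]: (38.05+17.07)/2 × 6 = 165.36
  Sum = 452.1325 µg/mL·h
rectal suppository tail: 17.07/0.156 = 109.423; AUC_ev,0→∞ = 452.1325 + 109.423 = 561.5555 µg/mL·h
F = (AUC_ev/D_ev)/(AUC_iv/D_iv) = (561.5555/20)/(771.9285/5) = 28.077775/154.3857 = 0.1819

F = 0.182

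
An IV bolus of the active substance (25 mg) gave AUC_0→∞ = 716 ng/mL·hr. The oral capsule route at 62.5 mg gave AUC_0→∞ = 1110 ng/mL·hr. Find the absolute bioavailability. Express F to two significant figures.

F = 0.62

F = (AUC_ev / D_ev) / (AUC_iv / D_iv)
  = (1110/62.5) / (716/25)
  = 17.76 / 28.64 = 0.6201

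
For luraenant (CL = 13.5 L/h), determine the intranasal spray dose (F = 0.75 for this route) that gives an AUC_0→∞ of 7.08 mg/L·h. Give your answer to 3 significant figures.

Dose = 127 mg

Dose = CL × AUC_0→∞ / F
     = 13.5 × 7.08 / 0.75 = 127.44 mg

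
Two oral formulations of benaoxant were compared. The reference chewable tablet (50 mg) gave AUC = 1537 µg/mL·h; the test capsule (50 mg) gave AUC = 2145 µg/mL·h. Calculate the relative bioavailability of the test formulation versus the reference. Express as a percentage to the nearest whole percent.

F_rel = 140%

F_rel = (AUC_test/D_test) / (AUC_ref/D_ref)
      = (2145/50) / (1537/50)
      = 42.9 / 30.74 = 1.3956 = 139.56%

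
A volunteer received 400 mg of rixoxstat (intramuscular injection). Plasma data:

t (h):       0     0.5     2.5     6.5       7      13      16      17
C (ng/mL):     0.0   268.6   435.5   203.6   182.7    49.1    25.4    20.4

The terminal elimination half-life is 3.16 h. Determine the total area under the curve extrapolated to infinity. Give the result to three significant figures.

AUC = 3070 ng/mL·h

Trapezoidal AUC_0→17:
  [0→0.5]: (0.0+268.6)/2 × 0.5 = 67.15
  [0.5→2.5]: (268.6+435.5)/2 × 2 = 704.1
  [2.5→6.5]: (435.5+203.6)/2 × 4 = 1278.2
  [6.5→7]: (203.6+182.7)/2 × 0.5 = 96.575
  [7→13]: (182.7+49.1)/2 × 6 = 695.4
  [13→16]: (49.1+25.4)/2 × 3 = 111.75
  [16→17]: (25.4+20.4)/2 × 1 = 22.9
  Sum = 2976.075 ng/mL·h
k_e = ln2 / t½ = 0.693147 / 3.16 = 0.2194 h^-1
Extrapolated tail: C_last / k_e = 20.4 / 0.2194 = 92.981
AUC_0→∞ = 2976.075 + 92.981 = 3069.056 ng/mL·h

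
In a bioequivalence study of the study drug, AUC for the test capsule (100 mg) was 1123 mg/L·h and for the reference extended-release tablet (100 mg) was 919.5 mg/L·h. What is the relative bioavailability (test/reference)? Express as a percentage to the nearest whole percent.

F_rel = (AUC_test/D_test) / (AUC_ref/D_ref)
      = (1123/100) / (919.5/100)
      = 11.23 / 9.195 = 1.2213 = 122.13%

F_rel = 122%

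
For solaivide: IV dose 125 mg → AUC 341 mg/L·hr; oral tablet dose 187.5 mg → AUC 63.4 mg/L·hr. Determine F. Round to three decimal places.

F = 0.124

F = (AUC_ev / D_ev) / (AUC_iv / D_iv)
  = (63.4/187.5) / (341/125)
  = 0.338133 / 2.728 = 0.1239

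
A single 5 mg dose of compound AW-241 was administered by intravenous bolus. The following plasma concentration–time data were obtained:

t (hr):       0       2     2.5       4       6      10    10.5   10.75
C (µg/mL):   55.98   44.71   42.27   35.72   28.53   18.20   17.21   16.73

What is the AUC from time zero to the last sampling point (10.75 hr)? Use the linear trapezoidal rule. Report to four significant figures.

AUC = 351.7 µg/mL·hr

Trapezoidal AUC_0→10.75:
  [0→2]: (55.98+44.71)/2 × 2 = 100.69
  [2→2.5]: (44.71+42.27)/2 × 0.5 = 21.745
  [2.5→4]: (42.27+35.72)/2 × 1.5 = 58.4925
  [4→6]: (35.72+28.53)/2 × 2 = 64.25
  [6→10]: (28.53+18.20)/2 × 4 = 93.46
  [10→10.5]: (18.20+17.21)/2 × 0.5 = 8.8525
  [10.5→10.75]: (17.21+16.73)/2 × 0.25 = 4.2425
  Sum = 351.7325 µg/mL·hr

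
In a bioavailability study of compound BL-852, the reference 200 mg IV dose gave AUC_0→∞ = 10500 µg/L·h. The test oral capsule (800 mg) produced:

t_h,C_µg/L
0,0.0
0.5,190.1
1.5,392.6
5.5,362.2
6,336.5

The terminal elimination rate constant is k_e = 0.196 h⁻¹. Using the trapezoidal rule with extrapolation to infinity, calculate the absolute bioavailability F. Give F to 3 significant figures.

F = 0.0890

Trapezoidal AUC_0→6 (oral capsule):
  [0→0.5]: (0.0+190.1)/2 × 0.5 = 47.525
  [0.5→1.5]: (190.1+392.6)/2 × 1 = 291.35
  [1.5→5.5]: (392.6+362.2)/2 × 4 = 1509.6
  [5.5→6]: (362.2+336.5)/2 × 0.5 = 174.675
  Sum = 2023.15 µg/L·h
Tail: C_last/k_e = 336.5/0.196 = 1716.837
AUC_0→∞ (oral capsule) = 2023.15 + 1716.837 = 3739.987 µg/L·h
F = (AUC_ev/D_ev)/(AUC_iv/D_iv) = (3739.987/800)/(10500/200) = 4.67498/52.5 = 0.0890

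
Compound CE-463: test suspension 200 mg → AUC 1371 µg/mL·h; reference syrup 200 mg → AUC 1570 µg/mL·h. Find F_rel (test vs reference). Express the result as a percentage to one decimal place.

F_rel = 87.3%

F_rel = (AUC_test/D_test) / (AUC_ref/D_ref)
      = (1371/200) / (1570/200)
      = 6.855 / 7.85 = 0.8732 = 87.32%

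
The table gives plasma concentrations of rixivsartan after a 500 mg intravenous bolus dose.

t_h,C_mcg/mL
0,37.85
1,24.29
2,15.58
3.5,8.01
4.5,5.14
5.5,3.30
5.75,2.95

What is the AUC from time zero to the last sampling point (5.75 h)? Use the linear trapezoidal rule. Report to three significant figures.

AUC = 80.3 mcg/mL·h

Trapezoidal AUC_0→5.75:
  [0→1]: (37.85+24.29)/2 × 1 = 31.07
  [1→2]: (24.29+15.58)/2 × 1 = 19.935
  [2→3.5]: (15.58+8.01)/2 × 1.5 = 17.6925
  [3.5→4.5]: (8.01+5.14)/2 × 1 = 6.575
  [4.5→5.5]: (5.14+3.30)/2 × 1 = 4.22
  [5.5→5.75]: (3.30+2.95)/2 × 0.25 = 0.78125
  Sum = 80.27375 mcg/mL·h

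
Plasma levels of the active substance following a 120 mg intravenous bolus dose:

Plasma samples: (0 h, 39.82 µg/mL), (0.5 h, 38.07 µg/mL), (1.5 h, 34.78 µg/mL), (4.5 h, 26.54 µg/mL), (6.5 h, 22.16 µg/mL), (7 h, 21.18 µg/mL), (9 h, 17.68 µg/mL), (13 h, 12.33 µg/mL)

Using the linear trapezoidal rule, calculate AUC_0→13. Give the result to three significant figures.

AUC = 306 µg/mL·h

Trapezoidal AUC_0→13:
  [0→0.5]: (39.82+38.07)/2 × 0.5 = 19.4725
  [0.5→1.5]: (38.07+34.78)/2 × 1 = 36.425
  [1.5→4.5]: (34.78+26.54)/2 × 3 = 91.98
  [4.5→6.5]: (26.54+22.16)/2 × 2 = 48.7
  [6.5→7]: (22.16+21.18)/2 × 0.5 = 10.835
  [7→9]: (21.18+17.68)/2 × 2 = 38.86
  [9→13]: (17.68+12.33)/2 × 4 = 60.02
  Sum = 306.2925 µg/mL·h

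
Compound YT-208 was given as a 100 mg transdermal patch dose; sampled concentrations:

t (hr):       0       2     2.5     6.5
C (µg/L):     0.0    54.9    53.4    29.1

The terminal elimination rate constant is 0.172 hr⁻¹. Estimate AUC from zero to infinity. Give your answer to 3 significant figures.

AUC = 416 µg/L·hr

Trapezoidal AUC_0→6.5:
  [0→2]: (0.0+54.9)/2 × 2 = 54.9
  [2→2.5]: (54.9+53.4)/2 × 0.5 = 27.075
  [2.5→6.5]: (53.4+29.1)/2 × 4 = 165.0
  Sum = 246.975 µg/L·hr
Extrapolated tail: C_last / k_e = 29.1 / 0.172 = 169.186
AUC_0→∞ = 246.975 + 169.186 = 416.161 µg/L·hr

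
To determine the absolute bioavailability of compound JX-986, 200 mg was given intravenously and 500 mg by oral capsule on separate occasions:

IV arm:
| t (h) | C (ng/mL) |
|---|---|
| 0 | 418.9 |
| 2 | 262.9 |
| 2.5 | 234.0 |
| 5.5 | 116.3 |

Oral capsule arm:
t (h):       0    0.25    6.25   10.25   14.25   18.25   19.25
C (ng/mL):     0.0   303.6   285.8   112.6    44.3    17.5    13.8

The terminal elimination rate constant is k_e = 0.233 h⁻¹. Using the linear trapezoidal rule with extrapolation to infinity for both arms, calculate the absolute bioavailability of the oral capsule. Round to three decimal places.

F = 0.681

Trapezoidal AUC_0→5.5 (IV):
  [0→2]: (418.9+262.9)/2 × 2 = 681.8
  [2→2.5]: (262.9+234.0)/2 × 0.5 = 124.225
  [2.5→5.5]: (234.0+116.3)/2 × 3 = 525.45
  Sum = 1331.475 ng/mL·h
IV tail: 116.3/0.233 = 499.142; AUC_iv,0→∞ = 1331.475 + 499.142 = 1830.617 ng/mL·h
Trapezoidal AUC_0→19.25 (oral capsule):
  [0→0.25]: (0.0+303.6)/2 × 0.25 = 37.95
  [0.25→6.25]: (303.6+285.8)/2 × 6 = 1768.2
  [6.25→10.25]: (285.8+112.6)/2 × 4 = 796.8
  [10.25→14.25]: (112.6+44.3)/2 × 4 = 313.8
  [14.25→18.25]: (44.3+17.5)/2 × 4 = 123.6
  [18.25→19.25]: (17.5+13.8)/2 × 1 = 15.65
  Sum = 3056.0 ng/mL·h
oral capsule tail: 13.8/0.233 = 59.227; AUC_ev,0→∞ = 3056.0 + 59.227 = 3115.227 ng/mL·h
F = (AUC_ev/D_ev)/(AUC_iv/D_iv) = (3115.227/500)/(1830.617/200) = 6.230454/9.153085 = 0.6807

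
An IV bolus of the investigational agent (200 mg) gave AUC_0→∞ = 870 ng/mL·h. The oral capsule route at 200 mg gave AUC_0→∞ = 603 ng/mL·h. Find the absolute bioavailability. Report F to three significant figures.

F = (AUC_ev / D_ev) / (AUC_iv / D_iv)
  = (603/200) / (870/200)
  = 3.015 / 4.35 = 0.6931

F = 0.693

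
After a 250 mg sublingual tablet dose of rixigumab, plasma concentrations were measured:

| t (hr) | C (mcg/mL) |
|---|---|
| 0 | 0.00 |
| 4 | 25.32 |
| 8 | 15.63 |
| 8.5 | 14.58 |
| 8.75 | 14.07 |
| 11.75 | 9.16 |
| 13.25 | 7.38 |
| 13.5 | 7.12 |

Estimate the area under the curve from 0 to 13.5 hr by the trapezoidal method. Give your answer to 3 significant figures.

Trapezoidal AUC_0→13.5:
  [0→4]: (0.00+25.32)/2 × 4 = 50.64
  [4→8]: (25.32+15.63)/2 × 4 = 81.9
  [8→8.5]: (15.63+14.58)/2 × 0.5 = 7.5525
  [8.5→8.75]: (14.58+14.07)/2 × 0.25 = 3.58125
  [8.75→11.75]: (14.07+9.16)/2 × 3 = 34.845
  [11.75→13.25]: (9.16+7.38)/2 × 1.5 = 12.405
  [13.25→13.5]: (7.38+7.12)/2 × 0.25 = 1.8125
  Sum = 192.73625 mcg/mL·hr

AUC = 193 mcg/mL·hr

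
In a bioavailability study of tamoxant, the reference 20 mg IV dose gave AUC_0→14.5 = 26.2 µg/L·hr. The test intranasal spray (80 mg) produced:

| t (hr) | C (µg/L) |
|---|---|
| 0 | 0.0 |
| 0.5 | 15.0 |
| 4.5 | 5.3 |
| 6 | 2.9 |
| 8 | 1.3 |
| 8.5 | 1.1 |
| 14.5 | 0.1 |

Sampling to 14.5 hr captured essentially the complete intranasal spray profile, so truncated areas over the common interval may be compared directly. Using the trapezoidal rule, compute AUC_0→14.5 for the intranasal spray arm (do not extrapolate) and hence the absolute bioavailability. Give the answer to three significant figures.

Trapezoidal AUC_0→14.5 (intranasal spray):
  [0→0.5]: (0.0+15.0)/2 × 0.5 = 3.75
  [0.5→4.5]: (15.0+5.3)/2 × 4 = 40.6
  [4.5→6]: (5.3+2.9)/2 × 1.5 = 6.15
  [6→8]: (2.9+1.3)/2 × 2 = 4.2
  [8→8.5]: (1.3+1.1)/2 × 0.5 = 0.6
  [8.5→14.5]: (1.1+0.1)/2 × 6 = 3.6
  Sum = 58.9 µg/L·hr
F = (AUC_ev/D_ev)/(AUC_iv/D_iv) = (58.9/80)/(26.2/20) = 0.73625/1.31 = 0.5620

F = 0.562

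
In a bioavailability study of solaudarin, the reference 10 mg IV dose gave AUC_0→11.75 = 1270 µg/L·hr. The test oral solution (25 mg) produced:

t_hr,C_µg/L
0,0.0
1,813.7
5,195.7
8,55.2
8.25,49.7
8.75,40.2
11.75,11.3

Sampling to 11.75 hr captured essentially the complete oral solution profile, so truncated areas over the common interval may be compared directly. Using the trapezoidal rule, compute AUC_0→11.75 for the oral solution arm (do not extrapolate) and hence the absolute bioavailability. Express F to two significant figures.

F = 0.92

Trapezoidal AUC_0→11.75 (oral solution):
  [0→1]: (0.0+813.7)/2 × 1 = 406.85
  [1→5]: (813.7+195.7)/2 × 4 = 2018.8
  [5→8]: (195.7+55.2)/2 × 3 = 376.35
  [8→8.25]: (55.2+49.7)/2 × 0.25 = 13.1125
  [8.25→8.75]: (49.7+40.2)/2 × 0.5 = 22.475
  [8.75→11.75]: (40.2+11.3)/2 × 3 = 77.25
  Sum = 2914.8375 µg/L·hr
F = (AUC_ev/D_ev)/(AUC_iv/D_iv) = (2914.8375/25)/(1270/10) = 116.5935/127 = 0.9181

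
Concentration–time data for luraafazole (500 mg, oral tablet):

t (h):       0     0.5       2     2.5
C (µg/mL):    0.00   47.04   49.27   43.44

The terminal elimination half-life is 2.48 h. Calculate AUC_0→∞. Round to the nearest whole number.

Trapezoidal AUC_0→2.5:
  [0→0.5]: (0.00+47.04)/2 × 0.5 = 11.76
  [0.5→2]: (47.04+49.27)/2 × 1.5 = 72.2325
  [2→2.5]: (49.27+43.44)/2 × 0.5 = 23.1775
  Sum = 107.17 µg/mL·h
k_e = ln2 / t½ = 0.693147 / 2.48 = 0.2795 h^-1
Extrapolated tail: C_last / k_e = 43.44 / 0.2795 = 155.420
AUC_0→∞ = 107.17 + 155.420 = 262.59 µg/mL·h

AUC = 263 µg/mL·h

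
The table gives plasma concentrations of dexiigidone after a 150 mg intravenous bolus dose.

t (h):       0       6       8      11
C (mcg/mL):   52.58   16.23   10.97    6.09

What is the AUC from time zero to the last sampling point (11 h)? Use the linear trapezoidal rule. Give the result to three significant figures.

Trapezoidal AUC_0→11:
  [0→6]: (52.58+16.23)/2 × 6 = 206.43
  [6→8]: (16.23+10.97)/2 × 2 = 27.2
  [8→11]: (10.97+6.09)/2 × 3 = 25.59
  Sum = 259.22 mcg/mL·h

AUC = 259 mcg/mL·h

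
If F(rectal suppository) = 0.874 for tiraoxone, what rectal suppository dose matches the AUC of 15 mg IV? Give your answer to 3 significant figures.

For equal systemic exposure: F × D_ev = D_iv
D_ev = D_iv / F = 15 / 0.874 = 17.1625 mg

D_rectal = 17.2 mg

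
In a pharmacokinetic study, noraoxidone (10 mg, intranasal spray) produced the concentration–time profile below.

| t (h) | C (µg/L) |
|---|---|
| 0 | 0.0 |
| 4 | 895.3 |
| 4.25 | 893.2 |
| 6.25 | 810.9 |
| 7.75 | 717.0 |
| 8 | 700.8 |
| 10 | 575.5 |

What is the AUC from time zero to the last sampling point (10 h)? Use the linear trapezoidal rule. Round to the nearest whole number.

AUC = 6318 µg/L·h

Trapezoidal AUC_0→10:
  [0→4]: (0.0+895.3)/2 × 4 = 1790.6
  [4→4.25]: (895.3+893.2)/2 × 0.25 = 223.5625
  [4.25→6.25]: (893.2+810.9)/2 × 2 = 1704.1
  [6.25→7.75]: (810.9+717.0)/2 × 1.5 = 1145.925
  [7.75→8]: (717.0+700.8)/2 × 0.25 = 177.225
  [8→10]: (700.8+575.5)/2 × 2 = 1276.3
  Sum = 6317.7125 µg/L·h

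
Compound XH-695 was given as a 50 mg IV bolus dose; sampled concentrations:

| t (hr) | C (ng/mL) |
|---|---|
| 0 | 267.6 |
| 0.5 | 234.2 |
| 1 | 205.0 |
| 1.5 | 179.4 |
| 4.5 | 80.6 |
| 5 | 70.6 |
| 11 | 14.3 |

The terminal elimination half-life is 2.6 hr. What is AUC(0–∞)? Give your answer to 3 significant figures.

Trapezoidal AUC_0→11:
  [0→0.5]: (267.6+234.2)/2 × 0.5 = 125.45
  [0.5→1]: (234.2+205.0)/2 × 0.5 = 109.8
  [1→1.5]: (205.0+179.4)/2 × 0.5 = 96.1
  [1.5→4.5]: (179.4+80.6)/2 × 3 = 390.0
  [4.5→5]: (80.6+70.6)/2 × 0.5 = 37.8
  [5→11]: (70.6+14.3)/2 × 6 = 254.7
  Sum = 1013.85 ng/mL·hr
k_e = ln2 / t½ = 0.693147 / 2.6 = 0.2666 hr^-1
Extrapolated tail: C_last / k_e = 14.3 / 0.2666 = 53.638
AUC_0→∞ = 1013.85 + 53.638 = 1067.488 ng/mL·hr

AUC = 1070 ng/mL·hr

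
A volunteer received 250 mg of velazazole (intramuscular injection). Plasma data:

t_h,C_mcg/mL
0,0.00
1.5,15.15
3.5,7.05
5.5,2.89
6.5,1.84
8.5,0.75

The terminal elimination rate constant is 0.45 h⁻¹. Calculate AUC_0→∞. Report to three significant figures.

AUC = 50.1 mcg/mL·h

Trapezoidal AUC_0→8.5:
  [0→1.5]: (0.00+15.15)/2 × 1.5 = 11.3625
  [1.5→3.5]: (15.15+7.05)/2 × 2 = 22.2
  [3.5→5.5]: (7.05+2.89)/2 × 2 = 9.94
  [5.5→6.5]: (2.89+1.84)/2 × 1 = 2.365
  [6.5→8.5]: (1.84+0.75)/2 × 2 = 2.59
  Sum = 48.4575 mcg/mL·h
Extrapolated tail: C_last / k_e = 0.75 / 0.45 = 1.667
AUC_0→∞ = 48.4575 + 1.667 = 50.1245 mcg/mL·h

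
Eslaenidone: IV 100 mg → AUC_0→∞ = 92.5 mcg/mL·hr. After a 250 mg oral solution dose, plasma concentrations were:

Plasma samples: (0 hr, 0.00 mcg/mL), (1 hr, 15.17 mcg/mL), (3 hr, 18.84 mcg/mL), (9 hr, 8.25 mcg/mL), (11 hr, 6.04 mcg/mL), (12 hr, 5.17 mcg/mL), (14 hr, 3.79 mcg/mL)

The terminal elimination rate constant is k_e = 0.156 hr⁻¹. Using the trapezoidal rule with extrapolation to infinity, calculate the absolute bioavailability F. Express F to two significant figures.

Trapezoidal AUC_0→14 (oral solution):
  [0→1]: (0.00+15.17)/2 × 1 = 7.585
  [1→3]: (15.17+18.84)/2 × 2 = 34.01
  [3→9]: (18.84+8.25)/2 × 6 = 81.27
  [9→11]: (8.25+6.04)/2 × 2 = 14.29
  [11→12]: (6.04+5.17)/2 × 1 = 5.605
  [12→14]: (5.17+3.79)/2 × 2 = 8.96
  Sum = 151.72 mcg/mL·hr
Tail: C_last/k_e = 3.79/0.156 = 24.295
AUC_0→∞ (oral solution) = 151.72 + 24.295 = 176.015 mcg/mL·hr
F = (AUC_ev/D_ev)/(AUC_iv/D_iv) = (176.015/250)/(92.5/100) = 0.70406/0.925 = 0.7611

F = 0.76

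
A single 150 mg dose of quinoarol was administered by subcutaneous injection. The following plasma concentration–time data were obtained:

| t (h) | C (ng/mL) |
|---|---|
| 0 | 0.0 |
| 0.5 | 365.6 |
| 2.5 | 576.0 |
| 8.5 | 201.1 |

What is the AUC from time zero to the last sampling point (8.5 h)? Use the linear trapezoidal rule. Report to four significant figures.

AUC = 3364 ng/mL·h

Trapezoidal AUC_0→8.5:
  [0→0.5]: (0.0+365.6)/2 × 0.5 = 91.4
  [0.5→2.5]: (365.6+576.0)/2 × 2 = 941.6
  [2.5→8.5]: (576.0+201.1)/2 × 6 = 2331.3
  Sum = 3364.3 ng/mL·h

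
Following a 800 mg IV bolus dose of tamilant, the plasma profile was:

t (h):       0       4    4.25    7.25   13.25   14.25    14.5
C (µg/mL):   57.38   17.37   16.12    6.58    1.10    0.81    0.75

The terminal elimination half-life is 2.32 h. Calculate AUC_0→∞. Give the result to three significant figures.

Trapezoidal AUC_0→14.5:
  [0→4]: (57.38+17.37)/2 × 4 = 149.5
  [4→4.25]: (17.37+16.12)/2 × 0.25 = 4.18625
  [4.25→7.25]: (16.12+6.58)/2 × 3 = 34.05
  [7.25→13.25]: (6.58+1.10)/2 × 6 = 23.04
  [13.25→14.25]: (1.10+0.81)/2 × 1 = 0.955
  [14.25→14.5]: (0.81+0.75)/2 × 0.25 = 0.195
  Sum = 211.92625 µg/mL·h
k_e = ln2 / t½ = 0.693147 / 2.32 = 0.2988 h^-1
Extrapolated tail: C_last / k_e = 0.75 / 0.2988 = 2.510
AUC_0→∞ = 211.92625 + 2.510 = 214.43625 µg/mL·h

AUC = 214 µg/mL·h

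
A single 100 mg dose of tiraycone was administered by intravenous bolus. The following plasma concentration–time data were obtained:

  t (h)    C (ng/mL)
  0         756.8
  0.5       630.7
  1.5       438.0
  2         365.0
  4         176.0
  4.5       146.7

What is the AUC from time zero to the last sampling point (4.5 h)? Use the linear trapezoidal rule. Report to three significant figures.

Trapezoidal AUC_0→4.5:
  [0→0.5]: (756.8+630.7)/2 × 0.5 = 346.875
  [0.5→1.5]: (630.7+438.0)/2 × 1 = 534.35
  [1.5→2]: (438.0+365.0)/2 × 0.5 = 200.75
  [2→4]: (365.0+176.0)/2 × 2 = 541.0
  [4→4.5]: (176.0+146.7)/2 × 0.5 = 80.675
  Sum = 1703.65 ng/mL·h

AUC = 1700 ng/mL·h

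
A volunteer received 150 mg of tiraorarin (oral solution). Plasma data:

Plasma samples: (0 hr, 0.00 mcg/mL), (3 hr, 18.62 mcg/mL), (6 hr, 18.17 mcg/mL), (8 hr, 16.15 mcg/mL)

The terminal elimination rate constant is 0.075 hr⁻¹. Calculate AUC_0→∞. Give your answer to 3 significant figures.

AUC = 333 mcg/mL·hr

Trapezoidal AUC_0→8:
  [0→3]: (0.00+18.62)/2 × 3 = 27.93
  [3→6]: (18.62+18.17)/2 × 3 = 55.185
  [6→8]: (18.17+16.15)/2 × 2 = 34.32
  Sum = 117.435 mcg/mL·hr
Extrapolated tail: C_last / k_e = 16.15 / 0.075 = 215.333
AUC_0→∞ = 117.435 + 215.333 = 332.768 mcg/mL·hr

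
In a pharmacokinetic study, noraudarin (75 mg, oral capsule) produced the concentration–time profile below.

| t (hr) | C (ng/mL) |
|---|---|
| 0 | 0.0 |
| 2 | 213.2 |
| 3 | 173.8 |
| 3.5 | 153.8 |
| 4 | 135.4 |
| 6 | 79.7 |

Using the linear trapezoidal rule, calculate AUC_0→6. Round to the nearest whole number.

Trapezoidal AUC_0→6:
  [0→2]: (0.0+213.2)/2 × 2 = 213.2
  [2→3]: (213.2+173.8)/2 × 1 = 193.5
  [3→3.5]: (173.8+153.8)/2 × 0.5 = 81.9
  [3.5→4]: (153.8+135.4)/2 × 0.5 = 72.3
  [4→6]: (135.4+79.7)/2 × 2 = 215.1
  Sum = 776.0 ng/mL·hr

AUC = 776 ng/mL·hr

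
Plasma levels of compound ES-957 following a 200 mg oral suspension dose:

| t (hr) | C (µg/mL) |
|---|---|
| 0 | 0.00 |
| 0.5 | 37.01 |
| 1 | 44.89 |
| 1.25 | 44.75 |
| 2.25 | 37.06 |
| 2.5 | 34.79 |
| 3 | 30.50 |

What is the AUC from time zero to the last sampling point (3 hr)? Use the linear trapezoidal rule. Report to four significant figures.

AUC = 107.1 µg/mL·hr

Trapezoidal AUC_0→3:
  [0→0.5]: (0.00+37.01)/2 × 0.5 = 9.2525
  [0.5→1]: (37.01+44.89)/2 × 0.5 = 20.475
  [1→1.25]: (44.89+44.75)/2 × 0.25 = 11.205
  [1.25→2.25]: (44.75+37.06)/2 × 1 = 40.905
  [2.25→2.5]: (37.06+34.79)/2 × 0.25 = 8.98125
  [2.5→3]: (34.79+30.50)/2 × 0.5 = 16.3225
  Sum = 107.14125 µg/mL·hr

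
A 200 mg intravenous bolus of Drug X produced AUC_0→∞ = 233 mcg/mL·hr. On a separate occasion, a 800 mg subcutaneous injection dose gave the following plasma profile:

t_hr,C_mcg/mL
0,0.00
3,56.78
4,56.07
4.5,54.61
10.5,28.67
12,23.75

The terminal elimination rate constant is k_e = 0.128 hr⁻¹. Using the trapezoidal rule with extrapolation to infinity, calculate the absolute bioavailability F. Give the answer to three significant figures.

F = 0.691

Trapezoidal AUC_0→12 (subcutaneous injection):
  [0→3]: (0.00+56.78)/2 × 3 = 85.17
  [3→4]: (56.78+56.07)/2 × 1 = 56.425
  [4→4.5]: (56.07+54.61)/2 × 0.5 = 27.67
  [4.5→10.5]: (54.61+28.67)/2 × 6 = 249.84
  [10.5→12]: (28.67+23.75)/2 × 1.5 = 39.315
  Sum = 458.42 mcg/mL·hr
Tail: C_last/k_e = 23.75/0.128 = 185.547
AUC_0→∞ (subcutaneous injection) = 458.42 + 185.547 = 643.967 mcg/mL·hr
F = (AUC_ev/D_ev)/(AUC_iv/D_iv) = (643.967/800)/(233/200) = 0.80495875/1.165 = 0.6910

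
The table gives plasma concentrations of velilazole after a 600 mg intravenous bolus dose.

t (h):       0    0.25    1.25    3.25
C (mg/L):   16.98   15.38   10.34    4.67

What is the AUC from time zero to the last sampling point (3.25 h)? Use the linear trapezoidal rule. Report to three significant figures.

AUC = 31.9 mg/L·h

Trapezoidal AUC_0→3.25:
  [0→0.25]: (16.98+15.38)/2 × 0.25 = 4.045
  [0.25→1.25]: (15.38+10.34)/2 × 1 = 12.86
  [1.25→3.25]: (10.34+4.67)/2 × 2 = 15.01
  Sum = 31.915 mg/L·h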